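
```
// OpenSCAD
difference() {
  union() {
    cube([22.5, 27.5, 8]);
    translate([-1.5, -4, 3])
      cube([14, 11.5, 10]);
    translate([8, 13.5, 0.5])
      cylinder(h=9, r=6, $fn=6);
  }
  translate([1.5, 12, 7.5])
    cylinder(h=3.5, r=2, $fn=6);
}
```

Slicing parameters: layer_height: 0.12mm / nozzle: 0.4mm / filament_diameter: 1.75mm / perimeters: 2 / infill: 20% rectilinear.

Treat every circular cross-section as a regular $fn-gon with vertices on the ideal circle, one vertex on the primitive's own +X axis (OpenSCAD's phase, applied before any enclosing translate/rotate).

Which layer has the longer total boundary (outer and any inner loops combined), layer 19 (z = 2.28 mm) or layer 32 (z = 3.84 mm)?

layer 32 (z = 3.84 mm)

Layer 19 (z = 2.28): the cube (footprint 22.5×27.5) is included at this height (perimeter 100.00 mm); the cube at (-1.5, -4) is not intersected at this z (z outside [3, 13]); the r=6 cylinder at (8, 13.5) gives a regular 6-gon of circumradius 6 (constant along its height) (perimeter = 2·6·6.000·sin(180°/6) = 36.00 mm); Taking the union: the r=6 cylinder at (8, 13.5) lies entirely inside the 22.5×27.5 cube, so the union is just the 22.5×27.5 cube — boundary = 100.00 mm; the cylinder at (1.5, 12) is not intersected at this z (z outside [7.5, 11]); Subtracting the remaining from the first: none of the subtracted shapes is present at this height, so the result so far is unchanged — boundary = 100.00 mm. So its perimeter = 100.00 mm. Layer 32 (z = 3.84): the cube (footprint 22.5×27.5) is included at this height (perimeter 100.00 mm); the cube at (-1.5, -4) is present — its section is the full 14×11.5 rectangle (perimeter 51.00 mm); the r=6 cylinder at (8, 13.5) contributes a regular 6-gon of circumradius 6 (perimeter = 2·6·6.000·sin(180°/6) = 36.00 mm); Merging all regions: the regions partially overlap (shared area 187.28 mm²), so the edge portions inside another operand are dropped and the merged outline is re-measured after clipping — boundary = 111.00 mm; the cylinder at (1.5, 12) is not intersected at this z (z outside [7.5, 11]); After the difference (first − rest): none of the subtracted shapes is present at this height, so that combined region is unchanged — boundary = 111.00 mm. So its perimeter = 111.00 mm. Layer 32 is larger (111.00 vs 100.00 mm).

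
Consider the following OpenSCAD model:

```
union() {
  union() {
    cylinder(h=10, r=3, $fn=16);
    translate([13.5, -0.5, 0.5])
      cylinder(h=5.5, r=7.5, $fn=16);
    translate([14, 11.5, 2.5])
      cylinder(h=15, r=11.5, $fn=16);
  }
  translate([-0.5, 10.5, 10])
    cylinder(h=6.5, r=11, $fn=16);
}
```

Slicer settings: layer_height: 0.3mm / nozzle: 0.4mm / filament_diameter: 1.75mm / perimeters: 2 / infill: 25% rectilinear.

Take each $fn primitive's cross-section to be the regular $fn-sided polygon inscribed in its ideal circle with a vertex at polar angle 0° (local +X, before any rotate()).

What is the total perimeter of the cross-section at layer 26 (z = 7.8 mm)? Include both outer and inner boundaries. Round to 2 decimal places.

At z = 7.8 mm: the cylinder: section is a regular 16-gon, circumradius r=3 (perimeter = 2·16·3.000·sin(180°/16) = 18.73 mm); the cylinder at (13.5, -0.5) is absent (z outside [0.5, 6]); the cylinder at (14, 11.5): section is a regular 16-gon, circumradius r=11.5 (perimeter = 2·16·11.500·sin(180°/16) = 71.79 mm); Taking the union: the 2 present regions are separate (no shared area or edge), so areas and boundary lengths simply add and each stays a separate island — boundary = 90.52 mm; the cylinder at (-0.5, 10.5) is absent (z outside [10, 16.5]); Merging all regions: only that combined region is present, so the union is just that shape — boundary = 90.52 mm. Overall, the cross-section has 2 separate islands. Total boundary length (outer) = 90.52 mm.

90.52 mm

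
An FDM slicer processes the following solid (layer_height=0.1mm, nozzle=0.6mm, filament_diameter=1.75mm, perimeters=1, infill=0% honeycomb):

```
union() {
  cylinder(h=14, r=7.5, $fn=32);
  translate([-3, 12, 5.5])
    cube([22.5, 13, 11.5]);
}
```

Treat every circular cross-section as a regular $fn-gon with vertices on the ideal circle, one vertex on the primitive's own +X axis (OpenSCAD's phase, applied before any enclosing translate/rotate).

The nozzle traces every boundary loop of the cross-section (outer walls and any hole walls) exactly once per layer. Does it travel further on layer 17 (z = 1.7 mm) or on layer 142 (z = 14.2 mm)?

layer 142 (z = 14.2 mm)

Layer 17 (z = 1.7): the r=7.5 cylinder gives a regular 32-gon of circumradius 7.5 (constant along its height) (perimeter = 2·32·7.500·sin(180°/32) = 47.05 mm); the cube at (-3, 12) is not intersected at this z (z outside [5.5, 17]); Merging all regions: only the r=7.5 cylinder is present, so the union is just that shape — boundary = 47.05 mm. So its perimeter = 47.05 mm. Layer 142 (z = 14.2): the cylinder is absent (z outside [0, 14]); the cube at (-3, 12) is present — its section is the full 22.5×13 rectangle (perimeter 71.00 mm); Combining (union): only the 22.5×13 cube at (-3, 12) is present, so the union is just that shape — boundary = 71.00 mm. So its perimeter = 71.00 mm. Layer 142 is larger (71.00 vs 47.05 mm).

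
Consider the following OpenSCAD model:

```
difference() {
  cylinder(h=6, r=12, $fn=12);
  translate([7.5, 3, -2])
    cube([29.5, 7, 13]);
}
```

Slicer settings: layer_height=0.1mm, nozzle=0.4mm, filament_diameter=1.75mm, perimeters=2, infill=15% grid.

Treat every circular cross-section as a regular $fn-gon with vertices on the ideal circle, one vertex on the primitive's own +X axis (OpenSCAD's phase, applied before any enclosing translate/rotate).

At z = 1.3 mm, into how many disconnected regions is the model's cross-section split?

1

At z = 1.3 mm: the cylinder: section is a regular 12-gon, circumradius r=12; the cube at (7.5, 3) is present — its section is the full 29.5×7 rectangle; After the difference (first − rest): starting from the r=12 cylinder, the 29.5×7 cube at (7.5, 3) partially overlaps it — only the 14.07 mm² overlap (of its 206.50 mm²) is removed, clipping the outline — 1 connected region. The result has 1 disconnected region.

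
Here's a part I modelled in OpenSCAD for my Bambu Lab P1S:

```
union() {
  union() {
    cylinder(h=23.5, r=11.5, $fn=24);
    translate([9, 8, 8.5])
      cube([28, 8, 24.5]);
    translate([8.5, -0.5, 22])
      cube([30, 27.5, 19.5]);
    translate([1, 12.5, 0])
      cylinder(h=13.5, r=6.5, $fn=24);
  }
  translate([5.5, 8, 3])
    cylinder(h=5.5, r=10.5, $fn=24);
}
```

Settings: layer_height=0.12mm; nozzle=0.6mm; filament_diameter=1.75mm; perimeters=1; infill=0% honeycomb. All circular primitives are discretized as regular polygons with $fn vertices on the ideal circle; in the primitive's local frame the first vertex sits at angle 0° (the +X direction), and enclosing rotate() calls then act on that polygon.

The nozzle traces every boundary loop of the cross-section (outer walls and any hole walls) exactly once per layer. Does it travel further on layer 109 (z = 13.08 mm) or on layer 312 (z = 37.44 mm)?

layer 109 (z = 13.08 mm)

Layer 109 (z = 13.08): the r=11.5 cylinder gives a regular 24-gon of circumradius 11.5 (constant along its height) (perimeter = 2·24·11.500·sin(180°/24) = 72.05 mm); the cube at (9, 8) (footprint 28×8) is included at this height (perimeter 72.00 mm); the cube at (8.5, -0.5) does not reach this height (z outside [22, 41.5]); the r=6.5 cylinder at (1, 12.5) contributes a regular 24-gon of circumradius 6.5 (perimeter = 2·24·6.500·sin(180°/24) = 40.72 mm); Taking the union: the regions partially overlap (shared area 44.31 mm²), so the edge portions inside another operand are dropped and the merged outline is re-measured after clipping — boundary = 157.72 mm; the cylinder at (5.5, 8) is absent (z outside [3, 8.5]); Combining (union): only that combined region is present, so the union is just that shape — boundary = 157.72 mm. So its perimeter = 157.72 mm. Layer 312 (z = 37.44): the cylinder is absent (z outside [0, 23.5]); the cube at (9, 8) is not intersected at this z (z outside [8.5, 33]); the cube at (8.5, -0.5) (footprint 30×27.5) is included at this height (perimeter 115.00 mm); the cylinder at (1, 12.5) is absent (z outside [0, 13.5]); Merging all regions: only the 30×27.5 cube at (8.5, -0.5) is present, so the union is just that shape — boundary = 115.00 mm; the cylinder at (5.5, 8) is absent (z outside [3, 8.5]); Taking the union: only that combined region is present, so the union is just that shape — boundary = 115.00 mm. So its perimeter = 115.00 mm. Layer 109 is larger (157.72 vs 115.00 mm).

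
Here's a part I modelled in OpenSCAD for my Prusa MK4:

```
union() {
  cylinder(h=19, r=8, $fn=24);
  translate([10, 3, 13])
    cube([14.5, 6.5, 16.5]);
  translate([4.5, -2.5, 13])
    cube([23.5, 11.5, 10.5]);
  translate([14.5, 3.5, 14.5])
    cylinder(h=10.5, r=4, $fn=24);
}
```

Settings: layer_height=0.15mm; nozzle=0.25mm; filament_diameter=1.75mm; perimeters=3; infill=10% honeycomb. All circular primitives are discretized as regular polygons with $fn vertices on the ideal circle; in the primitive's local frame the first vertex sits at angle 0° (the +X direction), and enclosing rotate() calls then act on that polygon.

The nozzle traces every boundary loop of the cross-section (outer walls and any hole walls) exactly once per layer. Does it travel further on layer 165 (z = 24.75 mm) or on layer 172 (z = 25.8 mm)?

layer 165 (z = 24.75 mm)

Layer 165 (z = 24.75): the cylinder is absent (z outside [0, 19]); the cube at (10, 3) is present — its section is the full 14.5×6.5 rectangle (perimeter 42.00 mm); the cube at (4.5, -2.5) does not reach this height (z outside [13, 23.5]); the r=4 cylinder at (14.5, 3.5) contributes a regular 24-gon of circumradius 4 (perimeter = 2·24·4.000·sin(180°/24) = 25.06 mm); Merging all regions: the regions partially overlap (shared area 28.81 mm²), so the edge portions inside another operand are dropped and the merged outline is re-measured after clipping — boundary = 45.65 mm. So its perimeter = 45.65 mm. Layer 172 (z = 25.8): the cylinder does not reach this height (z outside [0, 19]); the 14.5×6.5 cube at (10, 3) contributes its full rectangle (perimeter 42.00 mm); the cube at (4.5, -2.5) is absent (z outside [13, 23.5]); the cylinder at (14.5, 3.5) is absent (z outside [14.5, 25]); Combining (union): only the 14.5×6.5 cube at (10, 3) is present, so the union is just that shape — boundary = 42.00 mm. So its perimeter = 42.00 mm. Layer 165 is larger (45.65 vs 42.00 mm).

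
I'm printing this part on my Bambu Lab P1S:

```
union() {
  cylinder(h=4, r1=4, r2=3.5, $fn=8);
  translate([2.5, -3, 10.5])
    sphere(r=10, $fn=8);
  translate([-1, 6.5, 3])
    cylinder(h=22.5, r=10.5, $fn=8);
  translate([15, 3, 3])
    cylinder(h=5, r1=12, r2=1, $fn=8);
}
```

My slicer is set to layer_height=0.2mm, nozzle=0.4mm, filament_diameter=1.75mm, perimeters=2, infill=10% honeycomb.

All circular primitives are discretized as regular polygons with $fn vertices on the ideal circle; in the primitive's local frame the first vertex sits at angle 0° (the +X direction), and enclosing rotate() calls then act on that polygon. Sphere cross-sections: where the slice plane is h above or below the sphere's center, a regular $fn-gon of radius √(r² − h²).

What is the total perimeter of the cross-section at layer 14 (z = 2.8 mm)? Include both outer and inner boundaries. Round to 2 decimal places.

At z = 2.8 mm: the cone contributes a regular 8-gon of circumradius 3.650 (interpolated between r1=4 and r2=3.5 at t=0.700) (perimeter = 2·8·3.650·sin(180°/8) = 22.35 mm); the r=10 sphere at (2.5, -3) slices to a regular 8-gon of circumradius 6.380 (√(r²−h²) with h=7.7 from center) (perimeter = 2·8·6.380·sin(180°/8) = 39.07 mm); the cylinder at (-1, 6.5) is not intersected at this z (z outside [3, 25.5]); the cone at (15, 3) is not intersected at this z (z outside [3, 8]); Merging all regions: the regions partially overlap (shared area 30.97 mm²), so the edge portions inside another operand are dropped and the merged outline is re-measured after clipping — boundary = 40.84 mm. Overall, the cross-section is a single solid region. Total boundary length (outer) = 40.84 mm.

40.84 mm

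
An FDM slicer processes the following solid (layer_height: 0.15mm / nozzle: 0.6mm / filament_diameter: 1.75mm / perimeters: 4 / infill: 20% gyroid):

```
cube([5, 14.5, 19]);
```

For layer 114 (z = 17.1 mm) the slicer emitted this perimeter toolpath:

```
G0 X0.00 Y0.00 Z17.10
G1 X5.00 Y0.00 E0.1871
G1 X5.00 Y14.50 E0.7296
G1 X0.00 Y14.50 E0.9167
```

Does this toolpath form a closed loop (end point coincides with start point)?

no

Start point (G0): (0.00, 0.00). End point (last G1): the path does not return to the start — open.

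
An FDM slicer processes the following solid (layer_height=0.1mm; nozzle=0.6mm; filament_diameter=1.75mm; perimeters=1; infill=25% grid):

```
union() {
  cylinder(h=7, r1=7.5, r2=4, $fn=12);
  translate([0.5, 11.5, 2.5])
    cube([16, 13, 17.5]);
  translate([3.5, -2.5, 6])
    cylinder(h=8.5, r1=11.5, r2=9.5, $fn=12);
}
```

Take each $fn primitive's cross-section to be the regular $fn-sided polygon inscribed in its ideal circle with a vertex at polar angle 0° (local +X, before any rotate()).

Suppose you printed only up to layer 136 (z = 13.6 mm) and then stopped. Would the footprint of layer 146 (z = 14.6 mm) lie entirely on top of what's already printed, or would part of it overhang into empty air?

Compare the two slices. At z = 13.6: the cone is not intersected at this z (z outside [0, 7]); the cube at (0.5, 11.5) (footprint 16×13) is included at this height (area 208.00 mm²); the cone at (3.5, -2.5) contributes a regular 12-gon of circumradius 9.712 (interpolated between r1=11.5 and r2=9.5 at t=0.894) (area = (12/2)·9.712²·sin(360°/12) = 282.96 mm²); Merging all regions: the 2 present regions are separate (no shared area or edge), so areas and boundary lengths simply add and each stays a separate island — area = 490.96 mm². At z = 14.6: the cone is not intersected at this z (z outside [0, 7]); the cube at (0.5, 11.5) is present — its section is the full 16×13 rectangle (area 208.00 mm²); the cone at (3.5, -2.5) is not intersected at this z (z outside [6, 14.5]); Merging all regions: only the 16×13 cube at (0.5, 11.5) is present, so the union is just that shape — area = 208.00 mm². Checking containment: the cross-section at z = 14.6 is a subset of the cross-section at z = 13.6.

entirely on top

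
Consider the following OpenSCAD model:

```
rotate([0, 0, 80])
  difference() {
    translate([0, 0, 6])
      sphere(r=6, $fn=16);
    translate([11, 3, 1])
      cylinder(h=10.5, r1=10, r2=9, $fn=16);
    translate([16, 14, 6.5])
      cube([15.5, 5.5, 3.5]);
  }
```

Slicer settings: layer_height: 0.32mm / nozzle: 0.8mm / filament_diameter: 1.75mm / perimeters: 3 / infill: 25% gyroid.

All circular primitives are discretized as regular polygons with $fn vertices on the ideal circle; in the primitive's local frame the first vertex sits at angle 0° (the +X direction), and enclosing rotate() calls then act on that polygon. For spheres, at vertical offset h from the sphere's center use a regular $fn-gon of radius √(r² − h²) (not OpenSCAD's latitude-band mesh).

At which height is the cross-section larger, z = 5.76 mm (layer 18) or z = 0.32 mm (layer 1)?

Layer 18 (z = 5.76): the sphere: section is a regular 16-gon, circumradius = √(r²−h²) = √(6²−0.24²) = 5.995 (area = (16/2)·5.995²·sin(360°/16) = 110.04 mm²); the cone at (11, 3) (r1=10→r2=9) has section circumradius 9.547 here — a regular 16-gon (area = (16/2)·9.547²·sin(360°/16) = 279.02 mm²); the cube at (16, 14) is absent (z outside [6.5, 10]); After the difference (first − rest): starting from the r=6 sphere (110.04 mm²), the cone at (11, 3) partially overlaps it — only the 26.68 mm² overlap (of its 279.02 mm²) is removed, clipping the outline — area = 83.35 mm²; (whole slice rotated 80° about Z — lengths, areas and connectivity unchanged). So its area = 83.35 mm². Layer 1 (z = 0.32): the r=6 sphere slices to a regular 16-gon of circumradius 1.933 (√(r²−h²) with h=5.68 from center) (area = (16/2)·1.933²·sin(360°/16) = 11.44 mm²); the cone at (11, 3) does not reach this height (z outside [1, 11.5]); the cube at (16, 14) is not intersected at this z (z outside [6.5, 10]); After the difference (first − rest): none of the subtracted shapes is present at this height, so the r=6 sphere is unchanged — area = 11.44 mm²; (rotated 80° about Z; rotation is an isometry so areas/perimeters/island counts are preserved). So its area = 11.44 mm². Layer 18 is larger (83.35 vs 11.44 mm²).

layer 18 (z = 5.76 mm)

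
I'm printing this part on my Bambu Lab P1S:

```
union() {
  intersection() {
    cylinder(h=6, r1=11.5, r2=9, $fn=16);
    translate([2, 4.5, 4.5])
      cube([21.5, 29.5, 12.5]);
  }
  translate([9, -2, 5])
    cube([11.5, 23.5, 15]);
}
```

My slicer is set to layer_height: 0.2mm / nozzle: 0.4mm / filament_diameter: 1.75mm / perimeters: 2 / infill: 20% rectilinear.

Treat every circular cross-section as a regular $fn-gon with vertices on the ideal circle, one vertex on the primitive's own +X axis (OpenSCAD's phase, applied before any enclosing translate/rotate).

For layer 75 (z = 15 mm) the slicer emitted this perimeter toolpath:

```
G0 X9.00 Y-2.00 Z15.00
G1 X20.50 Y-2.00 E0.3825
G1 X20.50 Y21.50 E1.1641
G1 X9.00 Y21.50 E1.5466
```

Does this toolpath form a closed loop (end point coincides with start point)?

no

Start point (G0): (9.00, -2.00). End point (last G1): the path does not return to the start — open.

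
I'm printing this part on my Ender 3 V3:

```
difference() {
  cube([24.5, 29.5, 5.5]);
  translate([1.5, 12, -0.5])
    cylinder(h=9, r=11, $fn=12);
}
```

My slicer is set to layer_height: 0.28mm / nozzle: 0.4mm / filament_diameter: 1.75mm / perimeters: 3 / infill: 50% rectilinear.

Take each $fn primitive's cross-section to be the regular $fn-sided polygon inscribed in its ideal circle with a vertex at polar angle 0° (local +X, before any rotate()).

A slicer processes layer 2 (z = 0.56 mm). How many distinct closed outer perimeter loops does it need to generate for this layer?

At z = 0.56 mm: the cube (footprint 24.5×29.5) is included at this height; the r=11 cylinder at (1.5, 12) contributes a regular 12-gon of circumradius 11; After the difference (first − rest): starting from the 24.5×29.5 cube, the r=11 cylinder at (1.5, 12) partially overlaps it — only the 213.90 mm² overlap (of its 363.00 mm²) is removed, clipping the outline — 1 connected region. The result has 1 disconnected region.

1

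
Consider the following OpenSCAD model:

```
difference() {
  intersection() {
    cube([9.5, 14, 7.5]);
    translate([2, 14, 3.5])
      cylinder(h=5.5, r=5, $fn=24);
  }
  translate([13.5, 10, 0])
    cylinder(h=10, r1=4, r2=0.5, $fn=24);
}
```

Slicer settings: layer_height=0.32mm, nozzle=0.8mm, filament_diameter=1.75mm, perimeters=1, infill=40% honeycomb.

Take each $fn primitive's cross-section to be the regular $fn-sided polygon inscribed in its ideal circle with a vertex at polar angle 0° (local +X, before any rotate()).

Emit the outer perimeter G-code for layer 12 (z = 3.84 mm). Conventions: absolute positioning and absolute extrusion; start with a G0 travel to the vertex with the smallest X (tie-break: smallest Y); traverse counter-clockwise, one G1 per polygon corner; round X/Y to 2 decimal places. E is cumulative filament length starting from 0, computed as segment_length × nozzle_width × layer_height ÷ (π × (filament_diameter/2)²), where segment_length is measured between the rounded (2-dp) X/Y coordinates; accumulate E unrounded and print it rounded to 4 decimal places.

G0 X0.00 Y9.46 Z3.84
G1 X0.71 Y9.17 E0.0816
G1 X2.00 Y9.00 E0.2201
G1 X3.29 Y9.17 E0.3586
G1 X4.50 Y9.67 E0.4979
G1 X5.54 Y10.46 E0.6369
G1 X6.33 Y11.50 E0.7759
G1 X6.83 Y12.71 E0.9153
G1 X7.00 Y14.00 E1.0538
G1 X0.00 Y14.00 E1.7988
G1 X0.00 Y9.46 E2.2820

At z = 3.84 mm: the 9.5×14 cube contributes its full rectangle; the r=5 cylinder at (2, 14) gives a regular 24-gon of circumradius 5 (constant along its height); Taking the intersection: the r=5 cylinder at (2, 14) partially overlaps the 9.5×14 cube; clipping to the common part keeps 29.08 mm² — 1 connected region; the cone at (13.5, 10): at t=0.384 of its height the radius interpolates to r₁+(r₂−r₁)t = 2.656, giving a regular 24-gon of that circumradius; After the difference (first − rest): starting from the result so far, the cone at (13.5, 10) misses the remaining region (no effect) — 1 connected region. The outline is a single polygon with 10 vertices. Extrusion per mm of travel: 0.8 × 0.32 / (π × 0.875²) = 0.106432. Accumulating E over each segment gives final E = 2.2820.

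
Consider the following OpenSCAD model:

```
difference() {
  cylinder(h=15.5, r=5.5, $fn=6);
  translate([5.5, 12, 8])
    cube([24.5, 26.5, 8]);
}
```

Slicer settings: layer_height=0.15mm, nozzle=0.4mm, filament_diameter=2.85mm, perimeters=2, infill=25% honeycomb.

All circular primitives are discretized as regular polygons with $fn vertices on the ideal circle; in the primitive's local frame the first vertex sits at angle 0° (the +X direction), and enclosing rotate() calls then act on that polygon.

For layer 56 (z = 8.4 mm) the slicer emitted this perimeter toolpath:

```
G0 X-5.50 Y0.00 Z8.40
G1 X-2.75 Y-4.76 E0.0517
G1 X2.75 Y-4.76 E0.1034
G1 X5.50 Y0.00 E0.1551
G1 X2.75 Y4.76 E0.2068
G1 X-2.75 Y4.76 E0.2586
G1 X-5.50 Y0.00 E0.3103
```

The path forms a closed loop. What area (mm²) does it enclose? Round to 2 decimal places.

Apply the shoelace formula to the sequence of (X, Y) vertices; enclosed area = 78.54 mm².

78.54 mm²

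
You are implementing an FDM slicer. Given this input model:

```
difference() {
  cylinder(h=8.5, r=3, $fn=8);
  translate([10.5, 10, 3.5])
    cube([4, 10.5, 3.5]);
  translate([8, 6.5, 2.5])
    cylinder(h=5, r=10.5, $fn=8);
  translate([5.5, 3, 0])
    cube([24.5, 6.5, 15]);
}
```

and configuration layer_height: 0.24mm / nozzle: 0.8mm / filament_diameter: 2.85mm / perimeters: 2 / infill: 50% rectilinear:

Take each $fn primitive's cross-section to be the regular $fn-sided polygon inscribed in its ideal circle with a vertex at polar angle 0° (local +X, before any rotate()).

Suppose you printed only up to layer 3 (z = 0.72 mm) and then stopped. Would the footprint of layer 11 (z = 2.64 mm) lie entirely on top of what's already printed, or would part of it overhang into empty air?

Compare the two slices. At z = 0.72: the r=3 cylinder contributes a regular 8-gon of circumradius 3 (area = (8/2)·3.000²·sin(360°/8) = 25.46 mm²); the cube at (10.5, 10) is absent (z outside [3.5, 7]); the cylinder at (8, 6.5) is not intersected at this z (z outside [2.5, 7.5]); the cube at (5.5, 3) (footprint 24.5×6.5) is included at this height (area 159.25 mm²); After the difference (first − rest): starting from the r=3 cylinder (25.46 mm²), the 24.5×6.5 cube at (5.5, 3) misses the remaining region (no effect) — area = 25.46 mm². At z = 2.64: the cylinder: section is a regular 8-gon, circumradius r=3 (area = (8/2)·3.000²·sin(360°/8) = 25.46 mm²); the cube at (10.5, 10) does not reach this height (z outside [3.5, 7]); the r=10.5 cylinder at (8, 6.5) contributes a regular 8-gon of circumradius 10.5 (area = (8/2)·10.500²·sin(360°/8) = 311.83 mm²); the cube at (5.5, 3) is present — its section is the full 24.5×6.5 rectangle (area 159.25 mm²); After the difference (first − rest): starting from the r=3 cylinder (25.46 mm²), the r=10.5 cylinder at (8, 6.5) partially overlaps it — only the 10.43 mm² overlap (of its 311.83 mm²) is removed, clipping the outline; the 24.5×6.5 cube at (5.5, 3) misses the remaining region (no effect) — area = 15.02 mm². Checking containment: the cross-section at z = 2.64 is a subset of the cross-section at z = 0.72.

entirely on top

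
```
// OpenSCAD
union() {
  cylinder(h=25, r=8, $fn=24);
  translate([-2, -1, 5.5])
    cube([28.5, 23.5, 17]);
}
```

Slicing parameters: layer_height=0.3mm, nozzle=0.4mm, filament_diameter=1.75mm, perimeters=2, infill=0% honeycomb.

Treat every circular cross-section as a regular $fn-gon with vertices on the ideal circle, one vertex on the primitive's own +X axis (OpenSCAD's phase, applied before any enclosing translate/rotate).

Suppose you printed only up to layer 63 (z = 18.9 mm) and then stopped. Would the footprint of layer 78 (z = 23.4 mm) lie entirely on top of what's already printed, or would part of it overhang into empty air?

entirely on top

Compare the two slices. At z = 18.9: the r=8 cylinder contributes a regular 24-gon of circumradius 8 (area = (24/2)·8.000²·sin(360°/24) = 198.77 mm²); the cube at (-2, -1) (footprint 28.5×23.5) is included at this height (area 669.75 mm²); Combining (union): the regions partially overlap — summed areas 868.52 mm² minus the doubly-counted overlap 75.36 mm² gives 793.16 mm² — area = 793.16 mm². At z = 23.4: the r=8 cylinder gives a regular 24-gon of circumradius 8 (constant along its height) (area = (24/2)·8.000²·sin(360°/24) = 198.77 mm²); the cube at (-2, -1) is absent (z outside [5.5, 22.5]); Merging all regions: only the r=8 cylinder is present, so the union is just that shape — area = 198.77 mm². Checking containment: the cross-section at z = 23.4 is a subset of the cross-section at z = 18.9.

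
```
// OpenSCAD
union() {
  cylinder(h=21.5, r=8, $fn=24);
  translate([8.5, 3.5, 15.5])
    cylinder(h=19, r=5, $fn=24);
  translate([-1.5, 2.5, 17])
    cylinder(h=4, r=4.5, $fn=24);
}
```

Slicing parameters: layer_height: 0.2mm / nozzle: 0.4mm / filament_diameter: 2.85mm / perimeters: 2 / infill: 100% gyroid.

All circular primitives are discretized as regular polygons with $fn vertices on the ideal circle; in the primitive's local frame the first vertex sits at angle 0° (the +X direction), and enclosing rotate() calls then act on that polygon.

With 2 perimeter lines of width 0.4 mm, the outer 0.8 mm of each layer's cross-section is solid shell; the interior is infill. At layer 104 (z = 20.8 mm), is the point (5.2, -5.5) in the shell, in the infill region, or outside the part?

shell

At z = 20.8 mm: the r=8 cylinder gives a regular 24-gon of circumradius 8 (constant along its height); the r=5 cylinder at (8.5, 3.5) contributes a regular 24-gon of circumradius 5; the cylinder at (-1.5, 2.5): section is a regular 24-gon, circumradius r=4.5; Taking the union: the regions partially overlap (shared area 85.29 mm²), so overlapping operands fuse into one piece — 1 connected region. Overall, the cross-section is a single solid region. The nearest boundary edge runs (5.66, -5.66)→(4.00, -6.93); distance from the point to it = 0.40 mm. The point is inside the cross-section, 0.40 mm from the nearest boundary — within the 0.8 mm shell band (2 × 0.4).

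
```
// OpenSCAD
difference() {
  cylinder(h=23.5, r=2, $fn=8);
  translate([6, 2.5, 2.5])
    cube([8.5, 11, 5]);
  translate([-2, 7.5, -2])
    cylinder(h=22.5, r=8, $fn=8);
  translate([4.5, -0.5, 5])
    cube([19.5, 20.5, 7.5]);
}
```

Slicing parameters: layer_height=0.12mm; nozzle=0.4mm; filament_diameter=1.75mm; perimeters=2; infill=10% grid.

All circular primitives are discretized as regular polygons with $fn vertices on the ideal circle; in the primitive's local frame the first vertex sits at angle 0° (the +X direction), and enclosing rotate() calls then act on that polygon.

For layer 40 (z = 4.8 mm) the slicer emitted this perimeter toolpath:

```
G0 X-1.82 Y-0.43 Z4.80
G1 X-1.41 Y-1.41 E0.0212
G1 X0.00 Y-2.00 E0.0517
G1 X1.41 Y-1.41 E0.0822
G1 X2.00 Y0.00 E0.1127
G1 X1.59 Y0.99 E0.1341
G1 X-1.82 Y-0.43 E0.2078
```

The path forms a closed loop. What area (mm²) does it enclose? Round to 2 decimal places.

6.76 mm²

Apply the shoelace formula to the sequence of (X, Y) vertices; enclosed area = 6.76 mm².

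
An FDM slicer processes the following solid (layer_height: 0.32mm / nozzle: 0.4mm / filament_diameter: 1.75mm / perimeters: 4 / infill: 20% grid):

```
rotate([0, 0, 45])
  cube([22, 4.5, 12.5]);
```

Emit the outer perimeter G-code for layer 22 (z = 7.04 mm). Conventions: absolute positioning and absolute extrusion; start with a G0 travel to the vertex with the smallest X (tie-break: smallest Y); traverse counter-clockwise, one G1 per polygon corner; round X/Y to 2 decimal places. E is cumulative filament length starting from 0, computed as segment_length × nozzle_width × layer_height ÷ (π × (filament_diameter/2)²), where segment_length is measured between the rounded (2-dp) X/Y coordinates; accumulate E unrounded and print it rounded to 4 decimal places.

G0 X-3.18 Y3.18 Z7.04
G1 X0.00 Y0.00 E0.2393
G1 X15.56 Y15.56 E1.4104
G1 X12.37 Y18.74 E1.6501
G1 X-3.18 Y3.18 E2.8207

At z = 7.04 mm: the cube (footprint 22×4.5) is included at this height; (rotated 45° about Z; rotation is an isometry so areas/perimeters/island counts are preserved). The outline is a single polygon with 4 vertices. Extrusion per mm of travel: 0.4 × 0.32 / (π × 0.875²) = 0.053216. Accumulating E over each segment gives final E = 2.8207.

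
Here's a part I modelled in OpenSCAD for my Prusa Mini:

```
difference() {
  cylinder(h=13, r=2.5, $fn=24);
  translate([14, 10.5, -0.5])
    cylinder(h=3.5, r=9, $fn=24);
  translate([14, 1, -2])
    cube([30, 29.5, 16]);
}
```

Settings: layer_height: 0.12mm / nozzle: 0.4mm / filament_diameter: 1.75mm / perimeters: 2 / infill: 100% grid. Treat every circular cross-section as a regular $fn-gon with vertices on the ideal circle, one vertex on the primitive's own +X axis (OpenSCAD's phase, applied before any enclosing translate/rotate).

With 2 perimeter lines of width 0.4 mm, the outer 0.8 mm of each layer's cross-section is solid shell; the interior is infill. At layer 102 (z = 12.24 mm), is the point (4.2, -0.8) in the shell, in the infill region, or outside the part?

At z = 12.24 mm: the cylinder: section is a regular 24-gon, circumradius r=2.5; the cylinder at (14, 10.5) is absent (z outside [-0.5, 3]); the 30×29.5 cube at (14, 1) contributes its full rectangle; Taking the first minus the rest: starting from the r=2.5 cylinder, the 30×29.5 cube at (14, 1) misses the remaining region (no effect) — 1 connected region. Overall, the cross-section is a single solid region. The nearest boundary edge runs (2.50, 0.00)→(2.41, -0.65); distance from the point to it = 1.79 mm. The point is not inside any of the regions above, so it lies outside the cross-section (1.79 mm from the nearest boundary).

outside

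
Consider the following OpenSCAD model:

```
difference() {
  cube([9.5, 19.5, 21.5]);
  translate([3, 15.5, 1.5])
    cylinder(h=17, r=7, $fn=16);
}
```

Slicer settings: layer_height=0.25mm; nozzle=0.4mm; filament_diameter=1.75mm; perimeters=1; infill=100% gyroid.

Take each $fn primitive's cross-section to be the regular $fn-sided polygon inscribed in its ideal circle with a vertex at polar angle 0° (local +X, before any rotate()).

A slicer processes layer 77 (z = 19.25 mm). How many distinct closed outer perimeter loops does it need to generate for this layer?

1

At z = 19.25 mm: the 9.5×19.5 cube contributes its full rectangle; the cylinder at (3, 15.5) is not intersected at this z (z outside [1.5, 18.5]); After the difference (first − rest): none of the subtracted shapes is present at this height, so the 9.5×19.5 cube is unchanged — 1 connected region. The result has 1 disconnected region.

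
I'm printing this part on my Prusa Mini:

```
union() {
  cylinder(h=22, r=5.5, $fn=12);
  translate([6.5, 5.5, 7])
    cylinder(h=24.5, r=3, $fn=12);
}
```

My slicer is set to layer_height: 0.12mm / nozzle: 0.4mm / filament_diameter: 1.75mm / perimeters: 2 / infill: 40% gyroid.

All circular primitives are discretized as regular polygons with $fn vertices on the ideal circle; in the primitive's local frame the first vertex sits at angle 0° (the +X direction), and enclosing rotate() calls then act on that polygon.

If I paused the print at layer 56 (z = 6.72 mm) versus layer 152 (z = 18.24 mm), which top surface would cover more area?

Layer 56 (z = 6.72): the cylinder: section is a regular 12-gon, circumradius r=5.5 (area = (12/2)·5.500²·sin(360°/12) = 90.75 mm²); the cylinder at (6.5, 5.5) does not reach this height (z outside [7, 31.5]); Merging all regions: only the r=5.5 cylinder is present, so the union is just that shape — area = 90.75 mm². So its area = 90.75 mm². Layer 152 (z = 18.24): the cylinder: section is a regular 12-gon, circumradius r=5.5 (area = (12/2)·5.500²·sin(360°/12) = 90.75 mm²); the r=3 cylinder at (6.5, 5.5) gives a regular 12-gon of circumradius 3 (constant along its height) (area = (12/2)·3.000²·sin(360°/12) = 27.00 mm²); Combining (union): the 2 present regions are separate (no shared area or edge), so areas and boundary lengths simply add and each stays a separate island — area = 117.75 mm². So its area = 117.75 mm². Layer 152 is larger (117.75 vs 90.75 mm²).

layer 152 (z = 18.24 mm)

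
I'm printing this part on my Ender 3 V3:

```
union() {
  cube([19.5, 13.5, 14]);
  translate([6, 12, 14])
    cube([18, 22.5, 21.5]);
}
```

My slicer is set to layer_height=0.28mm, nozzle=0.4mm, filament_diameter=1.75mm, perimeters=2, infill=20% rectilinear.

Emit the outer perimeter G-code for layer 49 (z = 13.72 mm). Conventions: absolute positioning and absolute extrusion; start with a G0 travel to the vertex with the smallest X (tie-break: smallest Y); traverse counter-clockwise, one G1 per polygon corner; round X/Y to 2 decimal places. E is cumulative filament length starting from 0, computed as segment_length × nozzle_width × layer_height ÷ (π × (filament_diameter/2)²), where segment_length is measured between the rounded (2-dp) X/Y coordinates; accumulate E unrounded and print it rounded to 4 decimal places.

At z = 13.72 mm: the cube (footprint 19.5×13.5) is included at this height; the cube at (6, 12) is not intersected at this z (z outside [14, 35.5]); Taking the union: only the 19.5×13.5 cube is present, so the union is just that shape — 1 connected region. The outline is a single polygon with 4 vertices. Extrusion per mm of travel: 0.4 × 0.28 / (π × 0.875²) = 0.046564. Accumulating E over each segment gives final E = 3.0732.

G0 X0.00 Y0.00 Z13.72
G1 X19.50 Y0.00 E0.9080
G1 X19.50 Y13.50 E1.5366
G1 X0.00 Y13.50 E2.4446
G1 X0.00 Y0.00 E3.0732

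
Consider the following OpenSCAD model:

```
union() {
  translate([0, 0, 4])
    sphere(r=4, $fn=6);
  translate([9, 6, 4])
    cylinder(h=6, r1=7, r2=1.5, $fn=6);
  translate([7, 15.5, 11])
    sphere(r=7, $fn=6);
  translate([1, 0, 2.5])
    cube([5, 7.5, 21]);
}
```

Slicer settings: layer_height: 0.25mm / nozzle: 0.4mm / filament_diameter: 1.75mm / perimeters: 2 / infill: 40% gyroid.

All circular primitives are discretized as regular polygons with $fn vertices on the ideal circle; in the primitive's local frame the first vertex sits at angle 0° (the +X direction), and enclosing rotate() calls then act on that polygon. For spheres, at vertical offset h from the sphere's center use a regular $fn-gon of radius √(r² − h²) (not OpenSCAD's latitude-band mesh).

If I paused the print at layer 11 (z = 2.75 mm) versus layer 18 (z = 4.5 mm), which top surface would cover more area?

Layer 11 (z = 2.75): the r=4 sphere contributes a regular 6-gon of circumradius √(4²−1.25²) = 3.800 (area = (6/2)·3.800²·sin(360°/6) = 37.51 mm²); the cone at (9, 6) is absent (z outside [4, 10]); the sphere at (7, 15.5) is not intersected at this z (|z−center|=8.250 > r=7); the cube at (1, 0) (footprint 5×7.5) is included at this height (area 37.50 mm²); Merging all regions: the regions partially overlap — summed areas 75.01 mm² minus the doubly-counted overlap 6.09 mm² gives 68.92 mm² — area = 68.92 mm². So its area = 68.92 mm². Layer 18 (z = 4.5): the r=4 sphere contributes a regular 6-gon of circumradius √(4²−0.5²) = 3.969 (area = (6/2)·3.969²·sin(360°/6) = 40.92 mm²); the cone at (9, 6) contributes a regular 6-gon of circumradius 6.542 (interpolated between r1=7 and r2=1.5 at t=0.083) (area = (6/2)·6.542²·sin(360°/6) = 111.18 mm²); the r=7 sphere at (7, 15.5) slices to a regular 6-gon of circumradius 2.598 (√(r²−h²) with h=6.5 from center) (area = (6/2)·2.598²·sin(360°/6) = 17.54 mm²); the cube at (1, 0) is present — its section is the full 5×7.5 rectangle (area 37.50 mm²); Merging all regions: the regions partially overlap — summed areas 207.14 mm² minus the doubly-counted overlap 22.26 mm² gives 184.88 mm² — area = 184.88 mm². So its area = 184.88 mm². Layer 18 is larger (184.88 vs 68.92 mm²).

layer 18 (z = 4.5 mm)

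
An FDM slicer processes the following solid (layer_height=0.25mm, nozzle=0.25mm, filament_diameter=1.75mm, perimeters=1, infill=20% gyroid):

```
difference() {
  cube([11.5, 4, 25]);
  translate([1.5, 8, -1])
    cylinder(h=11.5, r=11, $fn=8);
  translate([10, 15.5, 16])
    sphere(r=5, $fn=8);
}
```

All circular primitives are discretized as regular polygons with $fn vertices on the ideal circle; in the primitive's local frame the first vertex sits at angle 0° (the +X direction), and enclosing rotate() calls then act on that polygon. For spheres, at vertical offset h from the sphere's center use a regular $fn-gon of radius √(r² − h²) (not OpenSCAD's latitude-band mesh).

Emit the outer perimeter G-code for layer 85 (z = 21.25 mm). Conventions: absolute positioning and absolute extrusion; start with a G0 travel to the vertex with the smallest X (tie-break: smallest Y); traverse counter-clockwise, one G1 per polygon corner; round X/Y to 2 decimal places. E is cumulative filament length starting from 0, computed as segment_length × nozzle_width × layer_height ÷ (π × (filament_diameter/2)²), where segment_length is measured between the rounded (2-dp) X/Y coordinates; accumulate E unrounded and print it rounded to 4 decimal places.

G0 X0.00 Y0.00 Z21.25
G1 X11.50 Y0.00 E0.2988
G1 X11.50 Y4.00 E0.4028
G1 X0.00 Y4.00 E0.7016
G1 X0.00 Y0.00 E0.8055

At z = 21.25 mm: the cube (footprint 11.5×4) is included at this height; the cylinder at (1.5, 8) is absent (z outside [-1, 10.5]); the sphere at (10, 15.5) does not reach this height (|z−center|=5.250 > r=5); Taking the first minus the rest: none of the subtracted shapes is present at this height, so the 11.5×4 cube is unchanged — 1 connected region. The outline is a single polygon with 4 vertices. Extrusion per mm of travel: 0.25 × 0.25 / (π × 0.875²) = 0.025984. Accumulating E over each segment gives final E = 0.8055.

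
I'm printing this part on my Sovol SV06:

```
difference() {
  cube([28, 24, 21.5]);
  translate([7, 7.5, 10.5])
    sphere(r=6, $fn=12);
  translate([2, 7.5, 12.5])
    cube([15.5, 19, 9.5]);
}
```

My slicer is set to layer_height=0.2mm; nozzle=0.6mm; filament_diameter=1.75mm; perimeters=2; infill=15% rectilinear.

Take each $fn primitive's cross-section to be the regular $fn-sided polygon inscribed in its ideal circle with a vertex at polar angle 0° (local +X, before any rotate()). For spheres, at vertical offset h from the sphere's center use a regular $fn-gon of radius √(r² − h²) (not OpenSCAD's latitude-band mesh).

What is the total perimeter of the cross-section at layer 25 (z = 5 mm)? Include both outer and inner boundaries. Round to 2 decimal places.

At z = 5 mm: the 28×24 cube contributes its full rectangle (perimeter 104.00 mm); the r=6 sphere at (7, 7.5) contributes a regular 12-gon of circumradius √(6²−5.5²) = 2.398 (perimeter = 2·12·2.398·sin(180°/12) = 14.90 mm); the cube at (2, 7.5) does not reach this height (z outside [12.5, 22]); Subtracting the remaining from the first: starting from the 28×24 cube, the r=6 sphere at (7, 7.5) lies wholly inside it (removes its full 17.25 mm² and its 14.90 mm outline becomes a hole wall) — boundary (outer + 1 inner loop) = 118.90 mm. Overall, the cross-section is one region with 1 hole. Total boundary length (outer + inner) = 118.90 mm.

118.90 mm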